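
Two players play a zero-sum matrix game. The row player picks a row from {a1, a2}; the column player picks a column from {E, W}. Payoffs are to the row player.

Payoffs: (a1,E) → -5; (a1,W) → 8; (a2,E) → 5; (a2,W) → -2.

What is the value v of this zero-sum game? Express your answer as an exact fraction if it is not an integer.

Row minima: a1 → -5, a2 → -2; maximin = -2.
Column maxima: E → 5, W → 8; minimax = 5.
-2 ≠ 5, so there is no saddle point; optimal play is mixed.
Let the row player play a1 with probability p. Expected payoff against E: (-5)p + 5(1−p) = −10p + 5; against W: 8p + (-2)(1−p) = 10p − 2.
Setting these equal: −10p + 5 = 10p − 2 ⇒ −20p = -7 ⇒ p = 7/20, and the value is (-10)·(7/20) + 5 = 3/2.
For the column player: with q = P(E), equating a1's and a2's payoffs gives −13q + 8 = 7q − 2 ⇒ q = 1/2.

3/2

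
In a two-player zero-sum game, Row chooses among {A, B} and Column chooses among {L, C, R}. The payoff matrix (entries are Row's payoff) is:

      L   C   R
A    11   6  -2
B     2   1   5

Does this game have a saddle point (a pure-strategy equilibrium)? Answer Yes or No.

Row minima: A → -2, B → 1; maximin = 1.
Column maxima: L → 11, C → 6, R → 5; minimax = 5.
1 ≠ 5, so no pure-strategy equilibrium exists.

No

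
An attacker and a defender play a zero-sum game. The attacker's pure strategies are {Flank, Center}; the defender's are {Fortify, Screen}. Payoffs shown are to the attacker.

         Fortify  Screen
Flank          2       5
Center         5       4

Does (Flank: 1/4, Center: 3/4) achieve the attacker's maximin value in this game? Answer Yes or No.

Against Fortify this mix gives (1/4)·2 + (3/4)·5 = 17/4.
Against Screen this mix gives (1/4)·5 + (3/4)·4 = 17/4.
All of the defender's active replies (Fortify, Screen) yield 17/4, and no column does worse for the attacker. The mix makes the defender indifferent and guarantees 17/4, so it is optimal.

Yes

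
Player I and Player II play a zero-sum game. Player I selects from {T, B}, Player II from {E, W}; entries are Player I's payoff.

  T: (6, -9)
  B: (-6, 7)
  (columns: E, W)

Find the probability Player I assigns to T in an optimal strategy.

Row minima: T → -9, B → -6; maximin = -6.
Column maxima: E → 6, W → 7; minimax = 6.
-6 ≠ 6, so there is no saddle point; optimal play is mixed.
Let Player I play T with probability p. Expected payoff against E: 6p + (-6)(1−p) = 12p − 6; against W: (-9)p + 7(1−p) = −16p + 7.
Setting these equal: 12p − 6 = −16p + 7 ⇒ 28p = 13 ⇒ p = 13/28, and the value is (12)·(13/28) − 6 = -3/7.
For Player II: with q = P(E), equating T's and B's payoffs gives 15q − 9 = −13q + 7 ⇒ q = 4/7.

13/28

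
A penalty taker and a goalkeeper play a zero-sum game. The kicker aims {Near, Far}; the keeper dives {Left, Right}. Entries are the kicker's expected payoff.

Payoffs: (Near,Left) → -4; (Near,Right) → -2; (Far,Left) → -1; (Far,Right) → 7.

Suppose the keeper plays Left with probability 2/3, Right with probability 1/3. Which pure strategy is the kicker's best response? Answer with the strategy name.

Far

Expected payoff of Near: (2/3)·(-4) + (1/3)·(-2) = -10/3.
Expected payoff of Far: (2/3)·(-1) + (1/3)·7 = 5/3.
The largest is 5/3, so the kicker's best response is Far.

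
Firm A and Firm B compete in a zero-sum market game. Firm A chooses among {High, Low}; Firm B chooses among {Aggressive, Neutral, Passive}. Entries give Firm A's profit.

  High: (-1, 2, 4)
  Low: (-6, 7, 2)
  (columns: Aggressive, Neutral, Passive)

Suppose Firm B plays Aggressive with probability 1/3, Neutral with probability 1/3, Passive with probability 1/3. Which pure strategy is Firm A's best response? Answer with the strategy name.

Expected payoff of High: (1/3)·(-1) + (1/3)·2 + (1/3)·4 = 5/3.
Expected payoff of Low: (1/3)·(-6) + (1/3)·7 + (1/3)·2 = 1.
The largest is 5/3, so Firm A's best response is High.

High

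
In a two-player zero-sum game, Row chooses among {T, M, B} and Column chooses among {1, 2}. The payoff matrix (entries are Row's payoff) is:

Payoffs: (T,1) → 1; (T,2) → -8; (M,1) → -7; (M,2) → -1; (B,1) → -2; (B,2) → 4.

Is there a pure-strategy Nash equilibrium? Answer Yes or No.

No

Row minima: T → -8, M → -7, B → -2; maximin = -2.
Column maxima: 1 → 1, 2 → 4; minimax = 1.
-2 ≠ 1, so no pure-strategy equilibrium exists.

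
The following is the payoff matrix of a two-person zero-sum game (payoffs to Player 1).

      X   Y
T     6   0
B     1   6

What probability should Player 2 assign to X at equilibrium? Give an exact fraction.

6/11

Row minima: T → 0, B → 1; maximin = 1.
Column maxima: X → 6, Y → 6; minimax = 6.
1 ≠ 6, so there is no saddle point; optimal play is mixed.
Let Player 1 play T with probability p. Expected payoff against X: 6p + 1(1−p) = 5p + 1; against Y: 0p + 6(1−p) = −6p + 6.
Setting these equal: 5p + 1 = −6p + 6 ⇒ 11p = 5 ⇒ p = 5/11, and the value is (5)·(5/11) + 1 = 36/11.
For Player 2: with q = P(X), equating T's and B's payoffs gives 6q = −5q + 6 ⇒ q = 6/11.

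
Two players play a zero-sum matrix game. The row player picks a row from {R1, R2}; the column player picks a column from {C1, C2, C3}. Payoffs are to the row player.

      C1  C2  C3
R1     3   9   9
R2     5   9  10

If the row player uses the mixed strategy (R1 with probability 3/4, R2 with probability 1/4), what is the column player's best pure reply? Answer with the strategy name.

C1

If the column player plays C1, the row player's expected payoff is (3/4)·3 + (1/4)·5 = 7/2.
If the column player plays C2, the row player's expected payoff is (3/4)·9 + (1/4)·9 = 9.
If the column player plays C3, the row player's expected payoff is (3/4)·9 + (1/4)·10 = 37/4.
The column player minimizes the row player's payoff; the smallest is 7/2, so the best response is C1.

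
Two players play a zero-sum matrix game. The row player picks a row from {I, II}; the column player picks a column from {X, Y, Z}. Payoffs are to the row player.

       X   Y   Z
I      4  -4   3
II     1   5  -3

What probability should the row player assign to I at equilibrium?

Row minima: I → -4, II → -3; maximin = -3.
Column maxima: X → 4, Y → 5, Z → 3; minimax = 3.
-3 ≠ 3, so there is no saddle point; optimal play is mixed.
X is strictly dominated by Z (it gives the row player strictly more in every row), so the column player never plays it.
On the remaining 2×2 (I, II vs Y, Z):
Let the row player play I with probability p. Expected payoff against Y: (-4)p + 5(1−p) = −9p + 5; against Z: 3p + (-3)(1−p) = 6p − 3.
Setting these equal: −9p + 5 = 6p − 3 ⇒ −15p = -8 ⇒ p = 8/15, and the value is (-9)·(8/15) + 5 = 1/5.
For the column player: with q = P(Y), equating I's and II's payoffs gives −7q + 3 = 8q − 3 ⇒ q = 2/5.

8/15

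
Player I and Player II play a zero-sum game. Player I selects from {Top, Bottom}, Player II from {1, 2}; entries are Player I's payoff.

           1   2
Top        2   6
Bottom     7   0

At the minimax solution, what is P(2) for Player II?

Row minima: Top → 2, Bottom → 0; maximin = 2.
Column maxima: 1 → 7, 2 → 6; minimax = 6.
2 ≠ 6, so there is no saddle point; optimal play is mixed.
Let Player I play Top with probability p. Expected payoff against 1: 2p + 7(1−p) = −5p + 7; against 2: 6p + 0(1−p) = 6p.
Setting these equal: −5p + 7 = 6p ⇒ −11p = -7 ⇒ p = 7/11, and the value is (-5)·(7/11) + 7 = 42/11.
For Player II: with q = P(1), equating Top's and Bottom's payoffs gives −4q + 6 = 7q ⇒ q = 6/11.

5/11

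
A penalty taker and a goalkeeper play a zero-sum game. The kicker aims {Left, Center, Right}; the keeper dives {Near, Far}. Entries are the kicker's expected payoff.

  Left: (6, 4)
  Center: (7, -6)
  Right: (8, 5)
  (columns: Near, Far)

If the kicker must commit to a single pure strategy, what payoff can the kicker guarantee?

Row minima: Left → 4, Center → -6, Right → 5.
The best of these is 5.

5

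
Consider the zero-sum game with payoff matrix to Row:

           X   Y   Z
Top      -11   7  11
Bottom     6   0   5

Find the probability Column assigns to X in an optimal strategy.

Row minima: Top → -11, Bottom → 0; maximin = 0.
Column maxima: X → 6, Y → 7, Z → 11; minimax = 6.
0 ≠ 6, so there is no saddle point; optimal play is mixed.
Z is strictly dominated by Y (it gives Row strictly more in every row), so Column never plays it.
On the remaining 2×2 (Top, Bottom vs X, Y):
Let Row play Top with probability p. Expected payoff against X: (-11)p + 6(1−p) = −17p + 6; against Y: 7p + 0(1−p) = 7p.
Setting these equal: −17p + 6 = 7p ⇒ −24p = -6 ⇒ p = 1/4, and the value is (-17)·(1/4) + 6 = 7/4.
For Column: with q = P(X), equating Top's and Bottom's payoffs gives −18q + 7 = 6q ⇒ q = 7/24.

7/24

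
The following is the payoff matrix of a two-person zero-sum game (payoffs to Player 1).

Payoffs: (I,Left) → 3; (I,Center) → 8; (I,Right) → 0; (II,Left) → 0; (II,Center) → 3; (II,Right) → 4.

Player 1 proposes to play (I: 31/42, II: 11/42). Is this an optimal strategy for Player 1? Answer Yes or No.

Against Left this mix gives (31/42)·3 + (11/42)·0 = 31/14.
Against Center this mix gives (31/42)·8 + (11/42)·3 = 281/42.
Against Right this mix gives (31/42)·0 + (11/42)·4 = 22/21.
Player 2 will play Right, holding Player 1 to 22/21. Shifting weight toward the row that does better against Right would raise this floor (the equalizing mix achieves 12/7 against both Right and Left), so the proposed strategy is not optimal.

No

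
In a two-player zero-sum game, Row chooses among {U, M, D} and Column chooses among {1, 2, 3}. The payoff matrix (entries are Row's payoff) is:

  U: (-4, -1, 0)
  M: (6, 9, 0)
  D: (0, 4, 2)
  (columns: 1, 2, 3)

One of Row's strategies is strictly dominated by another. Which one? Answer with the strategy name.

D gives a strictly higher payoff than U against every column: 0 > -4, 4 > -1, 2 > 0.
So U is strictly dominated and Row never plays it.

U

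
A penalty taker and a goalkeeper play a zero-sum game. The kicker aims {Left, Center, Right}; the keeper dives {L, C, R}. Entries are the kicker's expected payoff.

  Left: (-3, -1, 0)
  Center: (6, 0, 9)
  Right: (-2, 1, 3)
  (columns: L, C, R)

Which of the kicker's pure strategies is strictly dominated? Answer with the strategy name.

Left

Center gives a strictly higher payoff than Left against every column: 6 > -3, 0 > -1, 9 > 0.
So Left is strictly dominated and the kicker never plays it.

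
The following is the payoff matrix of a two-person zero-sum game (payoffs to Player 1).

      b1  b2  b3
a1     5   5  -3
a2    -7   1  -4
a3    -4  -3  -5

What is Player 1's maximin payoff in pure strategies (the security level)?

Row minima: a1 → -3, a2 → -7, a3 → -5.
The best of these is -3.

-3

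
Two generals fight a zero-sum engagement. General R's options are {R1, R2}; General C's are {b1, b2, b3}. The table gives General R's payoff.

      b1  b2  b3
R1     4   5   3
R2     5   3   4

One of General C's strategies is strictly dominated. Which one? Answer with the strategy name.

b1

b3 holds General R's payoff strictly below b1 in every row: 3 < 4, 4 < 5.
So b1 is strictly dominated for General C.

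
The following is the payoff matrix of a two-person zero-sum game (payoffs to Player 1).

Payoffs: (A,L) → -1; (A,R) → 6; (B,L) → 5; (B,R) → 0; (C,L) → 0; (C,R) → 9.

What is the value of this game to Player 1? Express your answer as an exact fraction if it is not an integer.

45/14

Row minima: A → -1, B → 0, C → 0; maximin = 0.
Column maxima: L → 5, R → 9; minimax = 5.
0 ≠ 5, so there is no saddle point; optimal play is mixed.
A is strictly dominated by C, so Player 1 never plays it.
On the remaining 2×2 (B, C vs L, R):
Let Player 1 play B with probability p. Expected payoff against L: 5p + 0(1−p) = 5p; against R: 0p + 9(1−p) = −9p + 9.
Setting these equal: 5p = −9p + 9 ⇒ 14p = 9 ⇒ p = 9/14, and the value is (5)·(9/14) = 45/14.
For Player 2: with q = P(L), equating B's and C's payoffs gives 5q = −9q + 9 ⇒ q = 9/14.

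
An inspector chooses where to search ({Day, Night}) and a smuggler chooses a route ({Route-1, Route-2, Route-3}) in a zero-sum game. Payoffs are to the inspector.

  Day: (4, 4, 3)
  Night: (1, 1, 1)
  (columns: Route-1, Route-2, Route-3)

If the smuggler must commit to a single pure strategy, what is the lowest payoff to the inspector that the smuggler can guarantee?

3

Column maxima: Route-1 → 4, Route-2 → 4, Route-3 → 3.
The smallest of these is 3.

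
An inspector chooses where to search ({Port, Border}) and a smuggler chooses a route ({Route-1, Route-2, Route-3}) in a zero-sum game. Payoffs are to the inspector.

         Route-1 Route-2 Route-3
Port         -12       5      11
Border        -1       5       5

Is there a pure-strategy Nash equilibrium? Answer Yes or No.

Row minima: Port → -12, Border → -1; maximin = -1.
Column maxima: Route-1 → -1, Route-2 → 5, Route-3 → 11; minimax = -1.
maximin = minimax = -1, so a saddle point exists.

Yes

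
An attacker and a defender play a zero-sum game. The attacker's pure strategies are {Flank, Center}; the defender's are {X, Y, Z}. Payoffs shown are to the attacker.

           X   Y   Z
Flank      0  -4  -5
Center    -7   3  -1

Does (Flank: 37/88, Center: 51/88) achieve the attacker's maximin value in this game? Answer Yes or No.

No

Against X this mix gives (37/88)·0 + (51/88)·(-7) = -357/88.
Against Y this mix gives (37/88)·(-4) + (51/88)·3 = 5/88.
Against Z this mix gives (37/88)·(-5) + (51/88)·(-1) = -59/22.
The defender will play X, holding the attacker to -357/88. Shifting weight toward the row that does better against X would raise this floor (the equalizing mix achieves -35/11 against both X and Z), so the proposed strategy is not optimal.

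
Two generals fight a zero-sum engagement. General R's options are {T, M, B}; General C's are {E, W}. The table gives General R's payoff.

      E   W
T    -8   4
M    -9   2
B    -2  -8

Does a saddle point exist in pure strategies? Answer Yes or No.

Row minima: T → -8, M → -9, B → -8; maximin = -8.
Column maxima: E → -2, W → 4; minimax = -2.
-8 ≠ -2, so no pure-strategy equilibrium exists.

No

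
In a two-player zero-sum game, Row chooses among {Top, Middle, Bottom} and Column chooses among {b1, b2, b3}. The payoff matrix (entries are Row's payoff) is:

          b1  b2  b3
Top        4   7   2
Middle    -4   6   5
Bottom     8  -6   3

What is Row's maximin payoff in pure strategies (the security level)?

Row minima: Top → 2, Middle → -4, Bottom → -6.
The best of these is 2.

2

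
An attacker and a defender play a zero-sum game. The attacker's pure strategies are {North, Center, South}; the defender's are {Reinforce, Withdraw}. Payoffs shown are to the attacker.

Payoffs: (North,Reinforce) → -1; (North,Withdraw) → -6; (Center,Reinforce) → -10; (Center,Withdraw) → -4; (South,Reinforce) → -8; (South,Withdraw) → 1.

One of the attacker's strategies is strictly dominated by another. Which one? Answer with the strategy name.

South gives a strictly higher payoff than Center against every column: -8 > -10, 1 > -4.
So Center is strictly dominated and the attacker never plays it.

Center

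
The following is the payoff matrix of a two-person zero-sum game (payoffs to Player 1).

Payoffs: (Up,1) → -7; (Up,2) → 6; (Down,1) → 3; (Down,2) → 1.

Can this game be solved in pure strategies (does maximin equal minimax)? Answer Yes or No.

Row minima: Up → -7, Down → 1; maximin = 1.
Column maxima: 1 → 3, 2 → 6; minimax = 3.
1 ≠ 3, so no pure-strategy equilibrium exists.

No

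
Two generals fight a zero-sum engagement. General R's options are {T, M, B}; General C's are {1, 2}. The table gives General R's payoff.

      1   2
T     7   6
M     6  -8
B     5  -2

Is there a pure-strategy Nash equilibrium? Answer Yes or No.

Row minima: T → 6, M → -8, B → -2; maximin = 6.
Column maxima: 1 → 7, 2 → 6; minimax = 6.
maximin = minimax = 6, so a saddle point exists.

Yes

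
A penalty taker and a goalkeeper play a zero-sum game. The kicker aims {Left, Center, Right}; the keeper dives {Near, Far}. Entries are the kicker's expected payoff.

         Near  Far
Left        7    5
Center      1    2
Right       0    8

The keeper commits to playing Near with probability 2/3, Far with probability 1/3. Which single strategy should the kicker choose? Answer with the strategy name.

Expected payoff of Left: (2/3)·7 + (1/3)·5 = 19/3.
Expected payoff of Center: (2/3)·1 + (1/3)·2 = 4/3.
Expected payoff of Right: (2/3)·0 + (1/3)·8 = 8/3.
The largest is 19/3, so the kicker's best response is Left.

Left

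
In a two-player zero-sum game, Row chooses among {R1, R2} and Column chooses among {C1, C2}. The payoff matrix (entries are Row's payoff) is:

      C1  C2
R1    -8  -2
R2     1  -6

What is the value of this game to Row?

-50/13

Row minima: R1 → -8, R2 → -6; maximin = -6.
Column maxima: C1 → 1, C2 → -2; minimax = -2.
-6 ≠ -2, so there is no saddle point; optimal play is mixed.
Let Row play R1 with probability p. Expected payoff against C1: (-8)p + 1(1−p) = −9p + 1; against C2: (-2)p + (-6)(1−p) = 4p − 6.
Setting these equal: −9p + 1 = 4p − 6 ⇒ −13p = -7 ⇒ p = 7/13, and the value is (-9)·(7/13) + 1 = -50/13.
For Column: with q = P(C1), equating R1's and R2's payoffs gives −6q − 2 = 7q − 6 ⇒ q = 4/13.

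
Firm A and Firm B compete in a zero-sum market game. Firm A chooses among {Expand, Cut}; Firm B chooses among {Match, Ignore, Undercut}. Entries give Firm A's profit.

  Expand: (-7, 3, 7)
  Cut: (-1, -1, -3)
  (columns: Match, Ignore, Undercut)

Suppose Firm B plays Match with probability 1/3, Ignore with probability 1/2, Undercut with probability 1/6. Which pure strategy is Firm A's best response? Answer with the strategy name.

Expected payoff of Expand: (1/3)·(-7) + (1/2)·3 + (1/6)·7 = 1/3.
Expected payoff of Cut: (1/3)·(-1) + (1/2)·(-1) + (1/6)·(-3) = -4/3.
The largest is 1/3, so Firm A's best response is Expand.

Expand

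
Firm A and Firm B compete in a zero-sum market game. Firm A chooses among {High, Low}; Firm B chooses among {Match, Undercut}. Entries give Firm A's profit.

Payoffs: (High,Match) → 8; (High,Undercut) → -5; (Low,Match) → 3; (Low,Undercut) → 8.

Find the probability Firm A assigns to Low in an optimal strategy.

Row minima: High → -5, Low → 3; maximin = 3.
Column maxima: Match → 8, Undercut → 8; minimax = 8.
3 ≠ 8, so there is no saddle point; optimal play is mixed.
Let Firm A play High with probability p. Expected payoff against Match: 8p + 3(1−p) = 5p + 3; against Undercut: (-5)p + 8(1−p) = −13p + 8.
Setting these equal: 5p + 3 = −13p + 8 ⇒ 18p = 5 ⇒ p = 5/18, and the value is (5)·(5/18) + 3 = 79/18.
For Firm B: with q = P(Match), equating High's and Low's payoffs gives 13q − 5 = −5q + 8 ⇒ q = 13/18.

13/18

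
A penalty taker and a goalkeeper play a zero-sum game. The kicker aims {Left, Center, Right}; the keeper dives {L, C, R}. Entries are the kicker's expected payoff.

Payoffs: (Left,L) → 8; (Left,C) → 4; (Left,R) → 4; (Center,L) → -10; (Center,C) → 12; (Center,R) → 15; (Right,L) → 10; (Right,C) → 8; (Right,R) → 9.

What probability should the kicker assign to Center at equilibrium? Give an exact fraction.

Row minima: Left → 4, Center → -10, Right → 8; maximin = 8.
Column maxima: L → 10, C → 12, R → 15; minimax = 10.
8 ≠ 10, so there is no saddle point; optimal play is mixed.
Left is strictly dominated by Right, so the kicker never plays it.
With Left eliminated, R is strictly dominated by C (it gives the kicker strictly more in every remaining row), so the keeper never plays it.
On the remaining 2×2 (Center, Right vs L, C):
Let the kicker play Center with probability p. Expected payoff against L: (-10)p + 10(1−p) = −20p + 10; against C: 12p + 8(1−p) = 4p + 8.
Setting these equal: −20p + 10 = 4p + 8 ⇒ −24p = -2 ⇒ p = 1/12, and the value is (-20)·(1/12) + 10 = 25/3.
For the keeper: with q = P(L), equating Center's and Right's payoffs gives −22q + 12 = 2q + 8 ⇒ q = 1/6.

1/12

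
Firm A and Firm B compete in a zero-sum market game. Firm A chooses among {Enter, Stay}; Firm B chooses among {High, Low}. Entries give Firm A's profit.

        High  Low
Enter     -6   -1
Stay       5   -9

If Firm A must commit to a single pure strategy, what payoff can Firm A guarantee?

Row minima: Enter → -6, Stay → -9.
The best of these is -6.

-6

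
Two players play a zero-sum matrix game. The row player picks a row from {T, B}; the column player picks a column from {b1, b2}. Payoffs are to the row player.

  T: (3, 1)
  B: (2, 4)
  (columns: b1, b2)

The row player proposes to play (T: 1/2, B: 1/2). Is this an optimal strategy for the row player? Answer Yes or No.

Yes

Against b1 this mix gives (1/2)·3 + (1/2)·2 = 5/2.
Against b2 this mix gives (1/2)·1 + (1/2)·4 = 5/2.
All of the column player's active replies (b1, b2) yield 5/2, and no column does worse for the row player. The mix makes the column player indifferent and guarantees 5/2, so it is optimal.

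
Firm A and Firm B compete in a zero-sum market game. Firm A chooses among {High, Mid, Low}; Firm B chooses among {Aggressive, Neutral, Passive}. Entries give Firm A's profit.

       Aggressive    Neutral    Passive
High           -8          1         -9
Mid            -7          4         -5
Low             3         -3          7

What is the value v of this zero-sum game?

-9/17

Row minima: High → -9, Mid → -7, Low → -3; maximin = -3.
Column maxima: Aggressive → 3, Neutral → 4, Passive → 7; minimax = 3.
-3 ≠ 3, so there is no saddle point; optimal play is mixed.
High is strictly dominated by Mid, so Firm A never plays it.
With High eliminated, Passive is strictly dominated by Aggressive (it gives Firm A strictly more in every remaining row), so Firm B never plays it.
On the remaining 2×2 (Mid, Low vs Aggressive, Neutral):
Let Firm A play Mid with probability p. Expected payoff against Aggressive: (-7)p + 3(1−p) = −10p + 3; against Neutral: 4p + (-3)(1−p) = 7p − 3.
Setting these equal: −10p + 3 = 7p − 3 ⇒ −17p = -6 ⇒ p = 6/17, and the value is (-10)·(6/17) + 3 = -9/17.
For Firm B: with q = P(Aggressive), equating Mid's and Low's payoffs gives −11q + 4 = 6q − 3 ⇒ q = 7/17.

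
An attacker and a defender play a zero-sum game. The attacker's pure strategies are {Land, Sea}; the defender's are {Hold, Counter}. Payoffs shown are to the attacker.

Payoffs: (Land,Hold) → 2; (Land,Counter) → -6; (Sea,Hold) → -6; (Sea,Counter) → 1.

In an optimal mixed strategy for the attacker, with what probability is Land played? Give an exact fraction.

7/15

Row minima: Land → -6, Sea → -6; maximin = -6.
Column maxima: Hold → 2, Counter → 1; minimax = 1.
-6 ≠ 1, so there is no saddle point; optimal play is mixed.
Let the attacker play Land with probability p. Expected payoff against Hold: 2p + (-6)(1−p) = 8p − 6; against Counter: (-6)p + 1(1−p) = −7p + 1.
Setting these equal: 8p − 6 = −7p + 1 ⇒ 15p = 7 ⇒ p = 7/15, and the value is (8)·(7/15) − 6 = -34/15.
For the defender: with q = P(Hold), equating Land's and Sea's payoffs gives 8q − 6 = −7q + 1 ⇒ q = 7/15.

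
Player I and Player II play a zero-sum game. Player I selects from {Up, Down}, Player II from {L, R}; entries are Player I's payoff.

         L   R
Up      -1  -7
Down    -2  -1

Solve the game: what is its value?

Row minima: Up → -7, Down → -2; maximin = -2.
Column maxima: L → -1, R → -1; minimax = -1.
-2 ≠ -1, so there is no saddle point; optimal play is mixed.
Let Player I play Up with probability p. Expected payoff against L: (-1)p + (-2)(1−p) = p − 2; against R: (-7)p + (-1)(1−p) = −6p − 1.
Setting these equal: p − 2 = −6p − 1 ⇒ 7p = 1 ⇒ p = 1/7, and the value is (1)·(1/7) − 2 = -13/7.
For Player II: with q = P(L), equating Up's and Down's payoffs gives 6q − 7 = −q − 1 ⇒ q = 6/7.

-13/7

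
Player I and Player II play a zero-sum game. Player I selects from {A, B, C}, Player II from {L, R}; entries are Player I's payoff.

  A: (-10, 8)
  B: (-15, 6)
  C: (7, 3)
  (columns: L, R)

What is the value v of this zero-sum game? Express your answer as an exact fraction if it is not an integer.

43/11

Row minima: A → -10, B → -15, C → 3; maximin = 3.
Column maxima: L → 7, R → 8; minimax = 7.
3 ≠ 7, so there is no saddle point; optimal play is mixed.
B is strictly dominated by A, so Player I never plays it.
On the remaining 2×2 (A, C vs L, R):
Let Player I play A with probability p. Expected payoff against L: (-10)p + 7(1−p) = −17p + 7; against R: 8p + 3(1−p) = 5p + 3.
Setting these equal: −17p + 7 = 5p + 3 ⇒ −22p = -4 ⇒ p = 2/11, and the value is (-17)·(2/11) + 7 = 43/11.
For Player II: with q = P(L), equating A's and C's payoffs gives −18q + 8 = 4q + 3 ⇒ q = 5/22.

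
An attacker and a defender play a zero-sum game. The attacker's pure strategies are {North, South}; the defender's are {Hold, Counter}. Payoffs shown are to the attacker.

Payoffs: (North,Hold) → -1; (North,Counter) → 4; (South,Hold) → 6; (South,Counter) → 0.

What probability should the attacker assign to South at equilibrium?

5/11

Row minima: North → -1, South → 0; maximin = 0.
Column maxima: Hold → 6, Counter → 4; minimax = 4.
0 ≠ 4, so there is no saddle point; optimal play is mixed.
Let the attacker play North with probability p. Expected payoff against Hold: (-1)p + 6(1−p) = −7p + 6; against Counter: 4p + 0(1−p) = 4p.
Setting these equal: −7p + 6 = 4p ⇒ −11p = -6 ⇒ p = 6/11, and the value is (-7)·(6/11) + 6 = 24/11.
For the defender: with q = P(Hold), equating North's and South's payoffs gives −5q + 4 = 6q ⇒ q = 4/11.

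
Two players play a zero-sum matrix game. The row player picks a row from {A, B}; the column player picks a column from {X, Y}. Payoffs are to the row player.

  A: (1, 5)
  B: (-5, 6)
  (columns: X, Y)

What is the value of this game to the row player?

1

Row minima: A → 1, B → -5; maximin = 1.
Column maxima: X → 1, Y → 6; minimax = 1.
Since maximin = minimax = 1, there is a saddle point and the value is 1.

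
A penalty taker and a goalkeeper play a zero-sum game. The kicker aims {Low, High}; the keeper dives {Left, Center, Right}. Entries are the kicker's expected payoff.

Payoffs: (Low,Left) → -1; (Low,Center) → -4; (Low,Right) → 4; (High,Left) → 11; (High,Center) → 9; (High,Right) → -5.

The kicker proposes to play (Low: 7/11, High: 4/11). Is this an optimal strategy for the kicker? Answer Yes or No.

Yes

Against Left this mix gives (7/11)·(-1) + (4/11)·11 = 37/11.
Against Center this mix gives (7/11)·(-4) + (4/11)·9 = 8/11.
Against Right this mix gives (7/11)·4 + (4/11)·(-5) = 8/11.
All of the keeper's active replies (Center, Right) yield 8/11, and no column does worse for the kicker. The mix makes the keeper indifferent and guarantees 8/11, so it is optimal.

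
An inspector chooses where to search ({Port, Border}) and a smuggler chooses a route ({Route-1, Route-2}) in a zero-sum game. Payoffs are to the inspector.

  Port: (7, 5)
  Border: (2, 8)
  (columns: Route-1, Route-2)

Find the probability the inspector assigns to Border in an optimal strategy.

1/4

Row minima: Port → 5, Border → 2; maximin = 5.
Column maxima: Route-1 → 7, Route-2 → 8; minimax = 7.
5 ≠ 7, so there is no saddle point; optimal play is mixed.
Let the inspector play Port with probability p. Expected payoff against Route-1: 7p + 2(1−p) = 5p + 2; against Route-2: 5p + 8(1−p) = −3p + 8.
Setting these equal: 5p + 2 = −3p + 8 ⇒ 8p = 6 ⇒ p = 3/4, and the value is (5)·(3/4) + 2 = 23/4.
For the smuggler: with q = P(Route-1), equating Port's and Border's payoffs gives 2q + 5 = −6q + 8 ⇒ q = 3/8.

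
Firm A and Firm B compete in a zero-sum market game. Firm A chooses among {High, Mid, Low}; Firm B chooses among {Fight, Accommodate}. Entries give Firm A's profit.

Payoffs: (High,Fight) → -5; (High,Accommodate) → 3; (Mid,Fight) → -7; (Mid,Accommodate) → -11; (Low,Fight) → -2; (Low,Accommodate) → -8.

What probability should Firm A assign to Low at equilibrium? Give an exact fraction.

4/7

Row minima: High → -5, Mid → -11, Low → -8; maximin = -5.
Column maxima: Fight → -2, Accommodate → 3; minimax = -2.
-5 ≠ -2, so there is no saddle point; optimal play is mixed.
Mid is strictly dominated by High, so Firm A never plays it.
On the remaining 2×2 (High, Low vs Fight, Accommodate):
Let Firm A play High with probability p. Expected payoff against Fight: (-5)p + (-2)(1−p) = −3p − 2; against Accommodate: 3p + (-8)(1−p) = 11p − 8.
Setting these equal: −3p − 2 = 11p − 8 ⇒ −14p = -6 ⇒ p = 3/7, and the value is (-3)·(3/7) − 2 = -23/7.
For Firm B: with q = P(Fight), equating High's and Low's payoffs gives −8q + 3 = 6q − 8 ⇒ q = 11/14.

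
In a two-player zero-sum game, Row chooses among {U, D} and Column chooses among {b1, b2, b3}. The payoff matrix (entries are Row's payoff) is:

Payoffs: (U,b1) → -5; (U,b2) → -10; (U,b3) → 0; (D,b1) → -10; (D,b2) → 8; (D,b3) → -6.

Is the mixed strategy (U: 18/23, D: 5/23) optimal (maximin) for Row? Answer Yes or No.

Yes

Against b1 this mix gives (18/23)·(-5) + (5/23)·(-10) = -140/23.
Against b2 this mix gives (18/23)·(-10) + (5/23)·8 = -140/23.
Against b3 this mix gives (18/23)·0 + (5/23)·(-6) = -30/23.
All of Column's active replies (b1, b2) yield -140/23, and no column does worse for Row. The mix makes Column indifferent and guarantees -140/23, so it is optimal.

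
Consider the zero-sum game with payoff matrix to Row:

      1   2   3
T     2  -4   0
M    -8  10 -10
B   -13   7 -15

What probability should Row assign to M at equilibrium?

Row minima: T → -4, M → -10, B → -15; maximin = -4.
Column maxima: 1 → 2, 2 → 10, 3 → 0; minimax = 0.
-4 ≠ 0, so there is no saddle point; optimal play is mixed.
B is strictly dominated by M, so Row never plays it.
1 is strictly dominated by 3 (it gives Row strictly more in every row), so Column never plays it.
On the remaining 2×2 (T, M vs 2, 3):
Let Row play T with probability p. Expected payoff against 2: (-4)p + 10(1−p) = −14p + 10; against 3: 0p + (-10)(1−p) = 10p − 10.
Setting these equal: −14p + 10 = 10p − 10 ⇒ −24p = -20 ⇒ p = 5/6, and the value is (-14)·(5/6) + 10 = -5/3.
For Column: with q = P(2), equating T's and M's payoffs gives −4q = 20q − 10 ⇒ q = 5/12.

1/6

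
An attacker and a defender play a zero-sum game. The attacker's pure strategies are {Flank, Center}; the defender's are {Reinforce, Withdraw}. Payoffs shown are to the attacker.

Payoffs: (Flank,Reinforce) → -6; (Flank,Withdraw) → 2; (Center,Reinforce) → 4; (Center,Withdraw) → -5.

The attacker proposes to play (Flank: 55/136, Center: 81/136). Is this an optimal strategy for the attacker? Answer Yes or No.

Against Reinforce this mix gives (55/136)·(-6) + (81/136)·4 = -3/68.
Against Withdraw this mix gives (55/136)·2 + (81/136)·(-5) = -295/136.
The defender will play Withdraw, holding the attacker to -295/136. Shifting weight toward the row that does better against Withdraw would raise this floor (the equalizing mix achieves -22/17 against both Withdraw and Reinforce), so the proposed strategy is not optimal.

No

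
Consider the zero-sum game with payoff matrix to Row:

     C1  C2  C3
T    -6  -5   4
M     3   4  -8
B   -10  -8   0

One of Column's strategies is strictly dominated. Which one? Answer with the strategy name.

C1 holds Row's payoff strictly below C2 in every row: -6 < -5, 3 < 4, -10 < -8.
So C2 is strictly dominated for Column.

C2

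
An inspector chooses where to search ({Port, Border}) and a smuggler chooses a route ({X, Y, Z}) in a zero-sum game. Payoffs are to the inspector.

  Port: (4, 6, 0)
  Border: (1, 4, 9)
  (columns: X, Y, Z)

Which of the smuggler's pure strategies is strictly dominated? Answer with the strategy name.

X holds the inspector's payoff strictly below Y in every row: 4 < 6, 1 < 4.
So Y is strictly dominated for the smuggler.

Y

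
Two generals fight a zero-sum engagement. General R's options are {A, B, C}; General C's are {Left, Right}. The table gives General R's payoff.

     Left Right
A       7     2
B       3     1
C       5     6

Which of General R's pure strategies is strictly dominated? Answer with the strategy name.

A gives a strictly higher payoff than B against every column: 7 > 3, 2 > 1.
So B is strictly dominated and General R never plays it.

B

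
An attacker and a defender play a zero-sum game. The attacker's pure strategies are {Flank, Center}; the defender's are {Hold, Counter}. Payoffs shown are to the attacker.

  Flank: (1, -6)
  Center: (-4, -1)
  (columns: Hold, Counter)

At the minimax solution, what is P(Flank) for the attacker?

3/10

Row minima: Flank → -6, Center → -4; maximin = -4.
Column maxima: Hold → 1, Counter → -1; minimax = -1.
-4 ≠ -1, so there is no saddle point; optimal play is mixed.
Let the attacker play Flank with probability p. Expected payoff against Hold: 1p + (-4)(1−p) = 5p − 4; against Counter: (-6)p + (-1)(1−p) = −5p − 1.
Setting these equal: 5p − 4 = −5p − 1 ⇒ 10p = 3 ⇒ p = 3/10, and the value is (5)·(3/10) − 4 = -5/2.
For the defender: with q = P(Hold), equating Flank's and Center's payoffs gives 7q − 6 = −3q − 1 ⇒ q = 1/2.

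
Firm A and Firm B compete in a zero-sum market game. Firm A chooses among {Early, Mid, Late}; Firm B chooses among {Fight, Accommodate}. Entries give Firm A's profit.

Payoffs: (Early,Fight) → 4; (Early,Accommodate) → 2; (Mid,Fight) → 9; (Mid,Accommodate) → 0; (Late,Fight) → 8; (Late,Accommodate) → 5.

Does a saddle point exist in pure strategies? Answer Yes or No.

Yes

Row minima: Early → 2, Mid → 0, Late → 5; maximin = 5.
Column maxima: Fight → 9, Accommodate → 5; minimax = 5.
maximin = minimax = 5, so a saddle point exists.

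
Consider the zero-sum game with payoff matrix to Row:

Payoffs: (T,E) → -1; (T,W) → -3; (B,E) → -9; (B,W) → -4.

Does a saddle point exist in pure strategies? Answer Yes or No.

Yes

Row minima: T → -3, B → -9; maximin = -3.
Column maxima: E → -1, W → -3; minimax = -3.
maximin = minimax = -3, so a saddle point exists.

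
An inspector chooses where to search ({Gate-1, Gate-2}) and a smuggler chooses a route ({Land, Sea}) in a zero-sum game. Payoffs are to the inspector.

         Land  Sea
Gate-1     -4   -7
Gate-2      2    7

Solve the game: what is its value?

Row minima: Gate-1 → -7, Gate-2 → 2; maximin = 2.
Column maxima: Land → 2, Sea → 7; minimax = 2.
Since maximin = minimax = 2, there is a saddle point and the value is 2.

2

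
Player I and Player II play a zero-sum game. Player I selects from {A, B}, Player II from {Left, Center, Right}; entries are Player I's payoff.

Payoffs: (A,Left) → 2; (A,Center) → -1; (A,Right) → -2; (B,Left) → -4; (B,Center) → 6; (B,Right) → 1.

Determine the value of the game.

-2/3

Row minima: A → -2, B → -4; maximin = -2.
Column maxima: Left → 2, Center → 6, Right → 1; minimax = 1.
-2 ≠ 1, so there is no saddle point; optimal play is mixed.
Center is strictly dominated by Right (it gives Player I strictly more in every row), so Player II never plays it.
On the remaining 2×2 (A, B vs Left, Right):
Let Player I play A with probability p. Expected payoff against Left: 2p + (-4)(1−p) = 6p − 4; against Right: (-2)p + 1(1−p) = −3p + 1.
Setting these equal: 6p − 4 = −3p + 1 ⇒ 9p = 5 ⇒ p = 5/9, and the value is (6)·(5/9) − 4 = -2/3.
For Player II: with q = P(Left), equating A's and B's payoffs gives 4q − 2 = −5q + 1 ⇒ q = 1/3.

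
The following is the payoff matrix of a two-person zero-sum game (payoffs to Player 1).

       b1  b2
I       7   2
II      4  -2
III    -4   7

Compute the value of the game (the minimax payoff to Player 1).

Row minima: I → 2, II → -2, III → -4; maximin = 2.
Column maxima: b1 → 7, b2 → 7; minimax = 7.
2 ≠ 7, so there is no saddle point; optimal play is mixed.
II is strictly dominated by I, so Player 1 never plays it.
On the remaining 2×2 (I, III vs b1, b2):
Let Player 1 play I with probability p. Expected payoff against b1: 7p + (-4)(1−p) = 11p − 4; against b2: 2p + 7(1−p) = −5p + 7.
Setting these equal: 11p − 4 = −5p + 7 ⇒ 16p = 11 ⇒ p = 11/16, and the value is (11)·(11/16) − 4 = 57/16.
For Player 2: with q = P(b1), equating I's and III's payoffs gives 5q + 2 = −11q + 7 ⇒ q = 5/16.

57/16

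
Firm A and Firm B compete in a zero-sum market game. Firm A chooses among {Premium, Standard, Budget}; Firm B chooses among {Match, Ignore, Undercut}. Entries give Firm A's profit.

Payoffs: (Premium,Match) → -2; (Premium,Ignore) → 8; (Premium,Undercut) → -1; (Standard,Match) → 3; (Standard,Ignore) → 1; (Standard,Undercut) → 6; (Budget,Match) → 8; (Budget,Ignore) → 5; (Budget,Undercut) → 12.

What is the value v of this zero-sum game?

74/13

Row minima: Premium → -2, Standard → 1, Budget → 5; maximin = 5.
Column maxima: Match → 8, Ignore → 8, Undercut → 12; minimax = 8.
5 ≠ 8, so there is no saddle point; optimal play is mixed.
Standard is strictly dominated by Budget, so Firm A never plays it.
Undercut is strictly dominated by Match (it gives Firm A strictly more in every row), so Firm B never plays it.
On the remaining 2×2 (Premium, Budget vs Match, Ignore):
Let Firm A play Premium with probability p. Expected payoff against Match: (-2)p + 8(1−p) = −10p + 8; against Ignore: 8p + 5(1−p) = 3p + 5.
Setting these equal: −10p + 8 = 3p + 5 ⇒ −13p = -3 ⇒ p = 3/13, and the value is (-10)·(3/13) + 8 = 74/13.
For Firm B: with q = P(Match), equating Premium's and Budget's payoffs gives −10q + 8 = 3q + 5 ⇒ q = 3/13.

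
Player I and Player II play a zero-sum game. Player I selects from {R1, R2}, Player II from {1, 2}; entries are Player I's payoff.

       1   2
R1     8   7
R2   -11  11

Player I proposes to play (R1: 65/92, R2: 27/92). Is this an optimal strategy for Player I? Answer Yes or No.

No

Against 1 this mix gives (65/92)·8 + (27/92)·(-11) = 223/92.
Against 2 this mix gives (65/92)·7 + (27/92)·11 = 188/23.
Player II will play 1, holding Player I to 223/92. Shifting weight toward the row that does better against 1 would raise this floor (the equalizing mix achieves 165/23 against both 1 and 2), so the proposed strategy is not optimal.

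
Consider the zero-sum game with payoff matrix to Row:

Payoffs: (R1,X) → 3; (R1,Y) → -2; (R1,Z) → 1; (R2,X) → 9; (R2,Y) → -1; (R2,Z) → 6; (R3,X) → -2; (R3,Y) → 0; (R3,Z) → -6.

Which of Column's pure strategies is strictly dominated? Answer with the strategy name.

X

Z holds Row's payoff strictly below X in every row: 1 < 3, 6 < 9, -6 < -2.
So X is strictly dominated for Column.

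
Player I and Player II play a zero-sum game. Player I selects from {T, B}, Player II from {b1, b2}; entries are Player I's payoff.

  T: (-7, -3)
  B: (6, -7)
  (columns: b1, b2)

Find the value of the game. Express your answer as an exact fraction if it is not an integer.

Row minima: T → -7, B → -7; maximin = -7.
Column maxima: b1 → 6, b2 → -3; minimax = -3.
-7 ≠ -3, so there is no saddle point; optimal play is mixed.
Let Player I play T with probability p. Expected payoff against b1: (-7)p + 6(1−p) = −13p + 6; against b2: (-3)p + (-7)(1−p) = 4p − 7.
Setting these equal: −13p + 6 = 4p − 7 ⇒ −17p = -13 ⇒ p = 13/17, and the value is (-13)·(13/17) + 6 = -67/17.
For Player II: with q = P(b1), equating T's and B's payoffs gives −4q − 3 = 13q − 7 ⇒ q = 4/17.

-67/17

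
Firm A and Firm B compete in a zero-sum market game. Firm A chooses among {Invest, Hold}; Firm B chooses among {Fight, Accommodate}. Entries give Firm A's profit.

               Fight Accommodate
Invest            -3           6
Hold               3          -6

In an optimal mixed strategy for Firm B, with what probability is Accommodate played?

Row minima: Invest → -3, Hold → -6; maximin = -3.
Column maxima: Fight → 3, Accommodate → 6; minimax = 3.
-3 ≠ 3, so there is no saddle point; optimal play is mixed.
Let Firm A play Invest with probability p. Expected payoff against Fight: (-3)p + 3(1−p) = −6p + 3; against Accommodate: 6p + (-6)(1−p) = 12p − 6.
Setting these equal: −6p + 3 = 12p − 6 ⇒ −18p = -9 ⇒ p = 1/2, and the value is (-6)·(1/2) + 3 = 0.
For Firm B: with q = P(Fight), equating Invest's and Hold's payoffs gives −9q + 6 = 9q − 6 ⇒ q = 2/3.

1/3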